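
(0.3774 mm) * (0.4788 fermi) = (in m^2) 1.807e-19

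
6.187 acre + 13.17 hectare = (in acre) 38.73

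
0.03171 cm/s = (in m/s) 0.0003171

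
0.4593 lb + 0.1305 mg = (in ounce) 7.349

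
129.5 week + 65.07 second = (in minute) 1.305e+06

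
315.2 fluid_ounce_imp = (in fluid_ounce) 302.8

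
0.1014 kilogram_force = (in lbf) 0.2235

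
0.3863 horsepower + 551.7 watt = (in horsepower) 1.126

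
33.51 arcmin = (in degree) 0.5585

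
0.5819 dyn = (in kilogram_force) 5.934e-07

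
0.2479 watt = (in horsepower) 0.0003324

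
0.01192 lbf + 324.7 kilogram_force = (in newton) 3184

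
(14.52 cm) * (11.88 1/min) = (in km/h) 0.1035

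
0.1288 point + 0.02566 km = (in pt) 7.274e+04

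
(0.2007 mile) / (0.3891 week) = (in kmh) 0.004941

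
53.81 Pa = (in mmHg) 0.4036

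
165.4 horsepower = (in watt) 1.233e+05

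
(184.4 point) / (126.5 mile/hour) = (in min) 1.917e-05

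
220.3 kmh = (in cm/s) 6119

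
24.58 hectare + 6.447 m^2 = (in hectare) 24.58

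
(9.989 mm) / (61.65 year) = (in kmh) 1.85e-11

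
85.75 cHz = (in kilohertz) 0.0008575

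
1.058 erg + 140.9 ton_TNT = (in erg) 5.895e+18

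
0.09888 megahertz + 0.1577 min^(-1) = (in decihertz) 9.888e+05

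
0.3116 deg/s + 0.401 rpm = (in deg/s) 2.718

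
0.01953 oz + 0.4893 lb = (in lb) 0.4905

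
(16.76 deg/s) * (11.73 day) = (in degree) 1.699e+07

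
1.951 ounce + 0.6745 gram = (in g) 55.98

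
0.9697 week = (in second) 5.865e+05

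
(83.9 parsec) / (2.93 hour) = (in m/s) 2.454e+14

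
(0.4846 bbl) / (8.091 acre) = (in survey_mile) 1.462e-09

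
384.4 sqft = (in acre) 0.008825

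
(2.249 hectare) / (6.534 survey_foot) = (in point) 3.201e+07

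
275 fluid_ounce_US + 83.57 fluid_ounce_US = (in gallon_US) 2.801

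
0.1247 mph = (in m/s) 0.05575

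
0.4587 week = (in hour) 77.06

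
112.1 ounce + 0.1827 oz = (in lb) 7.018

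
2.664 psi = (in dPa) 1.837e+05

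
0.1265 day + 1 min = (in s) 1.099e+04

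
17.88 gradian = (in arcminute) 965.5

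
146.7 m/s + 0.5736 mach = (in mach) 1.004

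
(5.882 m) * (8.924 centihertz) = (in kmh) 1.89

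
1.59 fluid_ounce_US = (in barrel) 0.0002958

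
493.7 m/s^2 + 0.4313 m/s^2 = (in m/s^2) 494.1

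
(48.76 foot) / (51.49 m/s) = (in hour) 8.018e-05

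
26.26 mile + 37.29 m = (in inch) 1.665e+06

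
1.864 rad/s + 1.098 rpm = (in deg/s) 113.4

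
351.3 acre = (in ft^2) 1.53e+07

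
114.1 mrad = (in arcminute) 392.2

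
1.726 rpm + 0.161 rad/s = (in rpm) 3.263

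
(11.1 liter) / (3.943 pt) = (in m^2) 7.98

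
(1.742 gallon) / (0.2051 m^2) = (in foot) 0.1055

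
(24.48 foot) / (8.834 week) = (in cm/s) 0.0001397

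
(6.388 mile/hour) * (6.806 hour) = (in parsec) 2.268e-12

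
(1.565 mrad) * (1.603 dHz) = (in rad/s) 0.0002509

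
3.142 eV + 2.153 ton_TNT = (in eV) 5.622e+28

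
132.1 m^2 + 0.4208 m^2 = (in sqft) 1426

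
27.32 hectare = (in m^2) 2.732e+05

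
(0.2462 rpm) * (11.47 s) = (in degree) 16.94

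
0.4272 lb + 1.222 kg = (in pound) 3.121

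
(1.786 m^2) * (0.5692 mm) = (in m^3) 0.001017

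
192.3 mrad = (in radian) 0.1923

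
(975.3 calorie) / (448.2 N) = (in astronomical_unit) 6.086e-11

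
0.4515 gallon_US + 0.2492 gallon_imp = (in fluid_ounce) 96.1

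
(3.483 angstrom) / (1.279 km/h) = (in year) 3.109e-17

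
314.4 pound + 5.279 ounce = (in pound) 314.7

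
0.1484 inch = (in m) 0.003769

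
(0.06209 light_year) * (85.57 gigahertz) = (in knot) 9.771e+25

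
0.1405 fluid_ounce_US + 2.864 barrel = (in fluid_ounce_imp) 1.603e+04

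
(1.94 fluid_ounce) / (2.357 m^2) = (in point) 0.069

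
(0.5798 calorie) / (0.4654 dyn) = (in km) 521.2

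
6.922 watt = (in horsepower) 0.009283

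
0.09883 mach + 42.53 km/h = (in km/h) 163.7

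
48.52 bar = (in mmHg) 3.639e+04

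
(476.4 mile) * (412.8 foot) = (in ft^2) 1.038e+09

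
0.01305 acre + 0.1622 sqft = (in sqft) 568.6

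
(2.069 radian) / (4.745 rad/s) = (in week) 7.21e-07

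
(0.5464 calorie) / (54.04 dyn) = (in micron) 4.23e+09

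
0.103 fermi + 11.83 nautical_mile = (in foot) 7.188e+04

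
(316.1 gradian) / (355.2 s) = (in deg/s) 0.8009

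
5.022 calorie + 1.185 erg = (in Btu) 0.01992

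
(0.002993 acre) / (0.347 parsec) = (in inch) 4.454e-14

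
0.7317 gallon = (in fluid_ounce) 93.66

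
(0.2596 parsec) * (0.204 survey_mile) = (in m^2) 2.63e+18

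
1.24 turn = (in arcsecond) 1.607e+06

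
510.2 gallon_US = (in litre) 1931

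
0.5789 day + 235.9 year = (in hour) 2.066e+06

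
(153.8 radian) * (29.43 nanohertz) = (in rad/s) 4.526e-06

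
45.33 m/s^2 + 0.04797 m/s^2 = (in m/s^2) 45.38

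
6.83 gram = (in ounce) 0.2409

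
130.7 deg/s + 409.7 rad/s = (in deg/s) 2.36e+04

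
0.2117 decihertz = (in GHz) 2.117e-11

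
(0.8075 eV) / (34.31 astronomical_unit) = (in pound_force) 5.667e-33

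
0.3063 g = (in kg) 0.0003063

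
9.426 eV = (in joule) 1.51e-18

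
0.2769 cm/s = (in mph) 0.006194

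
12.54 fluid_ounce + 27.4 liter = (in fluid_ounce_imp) 977.4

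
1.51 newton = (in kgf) 0.154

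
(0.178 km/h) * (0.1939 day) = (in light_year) 8.756e-14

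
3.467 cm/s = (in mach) 0.0001018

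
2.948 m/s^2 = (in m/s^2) 2.948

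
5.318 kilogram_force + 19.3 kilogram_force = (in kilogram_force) 24.62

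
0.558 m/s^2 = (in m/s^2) 0.558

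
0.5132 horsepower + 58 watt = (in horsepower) 0.591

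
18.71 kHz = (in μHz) 1.871e+10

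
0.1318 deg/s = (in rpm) 0.02197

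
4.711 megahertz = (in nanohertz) 4.711e+15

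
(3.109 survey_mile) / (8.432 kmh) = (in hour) 0.5934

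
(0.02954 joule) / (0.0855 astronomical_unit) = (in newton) 2.31e-12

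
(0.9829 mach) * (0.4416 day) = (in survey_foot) 4.189e+07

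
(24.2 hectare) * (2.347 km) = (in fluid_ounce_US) 1.921e+13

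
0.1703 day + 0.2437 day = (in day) 0.414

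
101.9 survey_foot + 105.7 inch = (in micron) 3.374e+07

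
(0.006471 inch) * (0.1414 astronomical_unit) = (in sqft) 3.742e+07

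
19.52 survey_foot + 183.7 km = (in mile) 114.1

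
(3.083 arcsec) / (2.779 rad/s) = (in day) 6.225e-11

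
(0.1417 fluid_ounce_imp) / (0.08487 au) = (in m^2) 3.171e-16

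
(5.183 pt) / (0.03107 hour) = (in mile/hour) 3.657e-05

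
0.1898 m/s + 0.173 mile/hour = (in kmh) 0.9617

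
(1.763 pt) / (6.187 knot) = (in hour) 5.428e-08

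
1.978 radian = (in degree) 113.3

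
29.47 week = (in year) 0.5652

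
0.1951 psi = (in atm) 0.01328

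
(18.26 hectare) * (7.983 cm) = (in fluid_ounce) 4.929e+08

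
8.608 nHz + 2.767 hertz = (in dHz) 27.67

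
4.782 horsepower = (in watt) 3566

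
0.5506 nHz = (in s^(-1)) 5.506e-10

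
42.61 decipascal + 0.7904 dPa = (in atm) 4.283e-05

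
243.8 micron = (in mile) 1.515e-07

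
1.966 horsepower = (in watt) 1466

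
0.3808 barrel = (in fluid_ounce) 2047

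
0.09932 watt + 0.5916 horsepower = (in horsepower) 0.5917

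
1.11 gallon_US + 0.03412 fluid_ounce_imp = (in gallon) 1.11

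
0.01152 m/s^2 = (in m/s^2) 0.01152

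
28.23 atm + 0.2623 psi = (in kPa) 2862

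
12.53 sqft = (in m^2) 1.164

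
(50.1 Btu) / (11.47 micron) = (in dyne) 4.608e+14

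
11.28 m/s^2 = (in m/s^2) 11.28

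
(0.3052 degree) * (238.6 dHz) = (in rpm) 1.214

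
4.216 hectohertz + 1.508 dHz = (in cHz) 4.218e+04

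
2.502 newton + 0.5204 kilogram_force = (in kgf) 0.7755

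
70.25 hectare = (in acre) 173.6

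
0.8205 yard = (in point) 2127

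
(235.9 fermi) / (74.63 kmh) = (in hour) 3.161e-18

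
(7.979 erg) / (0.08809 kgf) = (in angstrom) 9236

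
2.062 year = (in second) 6.503e+07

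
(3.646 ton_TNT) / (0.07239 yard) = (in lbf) 5.181e+10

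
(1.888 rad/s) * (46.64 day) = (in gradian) 4.843e+08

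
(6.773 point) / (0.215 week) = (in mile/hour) 4.11e-08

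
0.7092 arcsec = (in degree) 0.000197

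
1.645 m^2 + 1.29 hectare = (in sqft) 1.389e+05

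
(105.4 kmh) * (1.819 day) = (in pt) 1.304e+10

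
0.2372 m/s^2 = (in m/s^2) 0.2372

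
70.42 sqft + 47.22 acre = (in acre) 47.22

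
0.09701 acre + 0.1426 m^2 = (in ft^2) 4227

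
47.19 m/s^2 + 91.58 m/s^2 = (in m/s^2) 138.8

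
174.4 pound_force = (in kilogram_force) 79.11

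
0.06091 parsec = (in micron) 1.879e+21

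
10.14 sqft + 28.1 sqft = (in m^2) 3.553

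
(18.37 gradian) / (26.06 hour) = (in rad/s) 3.076e-06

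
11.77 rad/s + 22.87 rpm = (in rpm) 135.3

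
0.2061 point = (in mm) 0.07271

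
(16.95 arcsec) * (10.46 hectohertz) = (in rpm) 0.8208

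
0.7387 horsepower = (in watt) 550.8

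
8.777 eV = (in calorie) 3.361e-19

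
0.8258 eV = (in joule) 1.323e-19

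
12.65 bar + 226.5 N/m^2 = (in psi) 183.5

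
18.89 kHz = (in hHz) 188.9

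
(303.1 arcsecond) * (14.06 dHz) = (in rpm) 0.01973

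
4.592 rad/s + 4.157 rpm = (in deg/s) 288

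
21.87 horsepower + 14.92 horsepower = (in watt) 2.743e+04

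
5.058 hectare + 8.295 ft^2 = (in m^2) 5.058e+04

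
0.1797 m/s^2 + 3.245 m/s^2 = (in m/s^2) 3.425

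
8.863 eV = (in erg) 1.42e-11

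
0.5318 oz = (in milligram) 1.508e+04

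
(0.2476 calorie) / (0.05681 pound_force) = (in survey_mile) 0.002547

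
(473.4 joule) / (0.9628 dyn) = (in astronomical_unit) 0.0003287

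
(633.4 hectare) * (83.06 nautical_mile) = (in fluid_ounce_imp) 3.429e+16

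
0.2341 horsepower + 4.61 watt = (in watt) 179.2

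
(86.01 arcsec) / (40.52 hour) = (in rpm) 2.73e-08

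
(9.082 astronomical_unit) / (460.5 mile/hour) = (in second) 6.6e+09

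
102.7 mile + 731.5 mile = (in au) 8.974e-06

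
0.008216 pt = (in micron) 2.898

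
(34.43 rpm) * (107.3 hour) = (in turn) 2.217e+05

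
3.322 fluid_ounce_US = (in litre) 0.09824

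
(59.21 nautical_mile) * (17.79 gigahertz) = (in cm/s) 1.951e+17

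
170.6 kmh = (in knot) 92.12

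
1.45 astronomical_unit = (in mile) 1.348e+08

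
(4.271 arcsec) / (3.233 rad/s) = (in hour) 1.779e-09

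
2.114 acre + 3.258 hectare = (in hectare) 4.114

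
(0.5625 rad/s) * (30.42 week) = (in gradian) 6.588e+08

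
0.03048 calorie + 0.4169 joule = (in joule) 0.5444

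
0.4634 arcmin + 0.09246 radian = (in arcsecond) 1.91e+04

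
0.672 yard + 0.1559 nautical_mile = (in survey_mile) 0.1798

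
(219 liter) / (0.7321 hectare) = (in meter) 2.991e-05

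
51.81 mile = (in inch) 3.283e+06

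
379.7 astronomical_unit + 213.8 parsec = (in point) 1.87e+22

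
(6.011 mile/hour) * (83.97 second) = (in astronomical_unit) 1.508e-09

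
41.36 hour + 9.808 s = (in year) 0.004722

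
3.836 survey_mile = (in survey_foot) 2.025e+04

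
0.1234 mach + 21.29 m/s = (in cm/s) 6331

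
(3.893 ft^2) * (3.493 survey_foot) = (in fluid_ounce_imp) 1.355e+04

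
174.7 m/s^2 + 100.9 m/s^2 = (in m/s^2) 275.6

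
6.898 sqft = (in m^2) 0.6408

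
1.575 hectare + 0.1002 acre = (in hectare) 1.616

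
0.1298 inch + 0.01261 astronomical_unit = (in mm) 1.886e+12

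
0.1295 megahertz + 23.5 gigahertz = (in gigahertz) 23.5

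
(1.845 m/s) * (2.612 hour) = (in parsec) 5.622e-13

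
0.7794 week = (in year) 0.01495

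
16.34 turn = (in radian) 102.7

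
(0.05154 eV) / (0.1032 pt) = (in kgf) 2.313e-17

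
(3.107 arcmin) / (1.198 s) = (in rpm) 0.007204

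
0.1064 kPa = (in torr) 0.7981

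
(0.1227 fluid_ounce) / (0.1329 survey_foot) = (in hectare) 8.958e-09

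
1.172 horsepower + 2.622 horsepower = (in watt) 2829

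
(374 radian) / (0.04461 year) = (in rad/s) 0.0002658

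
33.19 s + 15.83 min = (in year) 3.117e-05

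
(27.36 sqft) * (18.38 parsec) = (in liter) 1.442e+21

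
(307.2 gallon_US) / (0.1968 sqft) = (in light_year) 6.723e-15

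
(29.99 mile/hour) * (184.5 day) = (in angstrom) 2.137e+18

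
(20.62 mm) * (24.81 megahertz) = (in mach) 1502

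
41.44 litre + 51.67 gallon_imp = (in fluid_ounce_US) 9344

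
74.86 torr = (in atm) 0.0985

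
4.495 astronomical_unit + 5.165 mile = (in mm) 6.724e+14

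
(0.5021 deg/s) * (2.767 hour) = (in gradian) 5557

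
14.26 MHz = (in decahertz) 1.426e+06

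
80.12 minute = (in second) 4807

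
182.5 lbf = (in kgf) 82.78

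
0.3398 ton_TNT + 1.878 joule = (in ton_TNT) 0.3398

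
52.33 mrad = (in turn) 0.008329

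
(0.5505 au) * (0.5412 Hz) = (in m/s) 4.457e+10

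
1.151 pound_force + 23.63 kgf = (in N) 236.9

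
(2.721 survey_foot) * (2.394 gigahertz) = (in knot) 3.859e+09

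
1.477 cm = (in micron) 1.477e+04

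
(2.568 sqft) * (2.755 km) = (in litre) 6.573e+05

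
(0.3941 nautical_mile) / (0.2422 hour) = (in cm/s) 83.71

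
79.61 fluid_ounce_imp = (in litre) 2.262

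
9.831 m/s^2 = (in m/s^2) 9.831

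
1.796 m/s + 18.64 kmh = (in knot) 13.56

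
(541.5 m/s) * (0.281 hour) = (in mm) 5.478e+08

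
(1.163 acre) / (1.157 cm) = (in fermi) 4.068e+20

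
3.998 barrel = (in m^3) 0.6356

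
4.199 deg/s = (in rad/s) 0.07329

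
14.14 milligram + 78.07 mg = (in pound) 0.0002033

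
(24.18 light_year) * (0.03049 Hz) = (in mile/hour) 1.56e+16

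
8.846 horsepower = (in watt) 6596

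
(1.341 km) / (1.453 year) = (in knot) 5.689e-05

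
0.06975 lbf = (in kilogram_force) 0.03164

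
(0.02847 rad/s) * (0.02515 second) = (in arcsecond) 147.7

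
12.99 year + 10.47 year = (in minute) 1.233e+07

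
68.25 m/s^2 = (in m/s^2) 68.25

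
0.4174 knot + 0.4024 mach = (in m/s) 137.2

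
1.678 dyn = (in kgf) 1.711e-06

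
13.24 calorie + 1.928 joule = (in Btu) 0.05433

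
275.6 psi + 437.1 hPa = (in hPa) 1.944e+04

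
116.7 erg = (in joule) 1.167e-05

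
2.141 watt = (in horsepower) 0.002871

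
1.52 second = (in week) 2.513e-06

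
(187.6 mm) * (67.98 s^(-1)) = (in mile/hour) 28.53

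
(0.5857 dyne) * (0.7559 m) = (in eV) 2.763e+13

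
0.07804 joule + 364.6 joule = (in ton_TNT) 8.716e-08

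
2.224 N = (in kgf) 0.2268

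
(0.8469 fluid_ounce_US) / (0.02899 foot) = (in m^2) 0.002834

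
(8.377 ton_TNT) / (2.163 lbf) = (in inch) 1.434e+11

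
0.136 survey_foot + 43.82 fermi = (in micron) 4.145e+04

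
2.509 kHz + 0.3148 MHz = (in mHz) 3.173e+08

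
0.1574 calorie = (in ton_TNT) 1.574e-10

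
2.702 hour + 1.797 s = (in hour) 2.702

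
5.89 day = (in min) 8482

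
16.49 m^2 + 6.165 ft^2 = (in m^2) 17.06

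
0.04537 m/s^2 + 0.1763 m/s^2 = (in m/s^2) 0.2217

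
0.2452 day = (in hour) 5.885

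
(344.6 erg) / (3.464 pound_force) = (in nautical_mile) 1.208e-09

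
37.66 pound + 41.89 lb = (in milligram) 3.608e+07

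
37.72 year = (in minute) 1.983e+07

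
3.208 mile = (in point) 1.463e+07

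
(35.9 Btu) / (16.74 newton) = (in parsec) 7.333e-14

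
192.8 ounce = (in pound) 12.05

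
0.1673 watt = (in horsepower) 0.0002244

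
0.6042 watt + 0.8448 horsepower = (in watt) 630.6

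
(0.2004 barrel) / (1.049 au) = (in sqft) 2.185e-12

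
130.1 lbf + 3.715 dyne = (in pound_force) 130.1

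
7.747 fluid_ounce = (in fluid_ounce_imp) 8.063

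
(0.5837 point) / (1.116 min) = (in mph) 6.879e-06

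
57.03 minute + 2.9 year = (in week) 151.2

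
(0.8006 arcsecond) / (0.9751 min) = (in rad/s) 6.634e-08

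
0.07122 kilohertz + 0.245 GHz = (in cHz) 2.45e+10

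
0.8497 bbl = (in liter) 135.1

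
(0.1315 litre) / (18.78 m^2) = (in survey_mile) 4.351e-09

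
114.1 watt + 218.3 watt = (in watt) 332.4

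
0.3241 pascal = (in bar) 3.241e-06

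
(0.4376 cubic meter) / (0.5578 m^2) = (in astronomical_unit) 5.244e-12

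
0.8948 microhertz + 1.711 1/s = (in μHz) 1.711e+06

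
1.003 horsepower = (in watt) 747.9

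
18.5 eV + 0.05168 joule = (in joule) 0.05168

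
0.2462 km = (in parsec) 7.979e-15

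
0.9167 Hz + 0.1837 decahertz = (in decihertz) 27.54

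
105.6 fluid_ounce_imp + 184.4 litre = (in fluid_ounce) 6337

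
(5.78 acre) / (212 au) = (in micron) 0.0007375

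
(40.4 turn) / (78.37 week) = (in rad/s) 5.355e-06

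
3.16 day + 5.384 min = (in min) 4556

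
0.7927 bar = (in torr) 594.6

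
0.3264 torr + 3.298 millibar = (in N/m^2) 373.3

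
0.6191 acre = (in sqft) 2.697e+04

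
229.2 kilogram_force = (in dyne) 2.248e+08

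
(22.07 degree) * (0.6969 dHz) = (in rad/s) 0.02684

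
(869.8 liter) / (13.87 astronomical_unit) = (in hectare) 4.192e-17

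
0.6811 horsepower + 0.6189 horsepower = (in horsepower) 1.3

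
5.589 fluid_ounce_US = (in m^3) 0.0001653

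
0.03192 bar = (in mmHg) 23.94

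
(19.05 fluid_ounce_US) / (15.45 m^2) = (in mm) 0.03646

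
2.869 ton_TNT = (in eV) 7.492e+28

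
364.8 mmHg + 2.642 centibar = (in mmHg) 384.6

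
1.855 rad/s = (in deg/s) 106.3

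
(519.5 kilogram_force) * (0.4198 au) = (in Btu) 3.032e+11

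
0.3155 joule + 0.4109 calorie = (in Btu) 0.001929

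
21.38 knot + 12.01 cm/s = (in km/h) 40.03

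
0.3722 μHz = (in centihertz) 3.722e-05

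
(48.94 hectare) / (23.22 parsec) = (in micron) 6.83e-07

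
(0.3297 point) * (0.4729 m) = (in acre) 1.359e-08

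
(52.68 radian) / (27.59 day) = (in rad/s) 2.21e-05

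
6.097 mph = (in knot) 5.298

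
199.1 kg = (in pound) 438.9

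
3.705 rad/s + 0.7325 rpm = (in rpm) 36.11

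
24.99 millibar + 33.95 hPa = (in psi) 0.8549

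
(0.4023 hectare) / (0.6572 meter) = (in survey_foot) 2.008e+04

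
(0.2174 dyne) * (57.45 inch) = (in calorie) 7.582e-07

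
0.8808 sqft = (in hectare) 8.183e-06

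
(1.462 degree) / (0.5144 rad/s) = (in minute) 0.0008267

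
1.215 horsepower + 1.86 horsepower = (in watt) 2293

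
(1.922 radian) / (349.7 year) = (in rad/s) 1.743e-10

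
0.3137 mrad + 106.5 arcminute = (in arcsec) 6455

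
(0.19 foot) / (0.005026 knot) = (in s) 22.4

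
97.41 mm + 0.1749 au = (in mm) 2.616e+13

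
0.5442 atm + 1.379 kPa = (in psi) 8.198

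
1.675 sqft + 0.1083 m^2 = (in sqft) 2.841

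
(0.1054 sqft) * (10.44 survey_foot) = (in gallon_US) 8.231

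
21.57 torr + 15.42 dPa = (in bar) 0.02877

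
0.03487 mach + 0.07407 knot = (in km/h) 42.88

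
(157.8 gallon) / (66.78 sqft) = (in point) 272.9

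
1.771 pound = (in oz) 28.34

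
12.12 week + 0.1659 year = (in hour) 3489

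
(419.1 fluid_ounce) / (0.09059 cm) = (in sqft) 147.3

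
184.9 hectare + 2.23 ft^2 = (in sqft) 1.99e+07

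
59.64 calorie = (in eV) 1.557e+21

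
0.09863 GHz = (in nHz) 9.863e+16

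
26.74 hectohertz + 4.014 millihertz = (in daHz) 267.4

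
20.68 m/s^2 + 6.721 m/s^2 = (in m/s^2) 27.4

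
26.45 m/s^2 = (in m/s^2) 26.45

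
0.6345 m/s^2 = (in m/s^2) 0.6345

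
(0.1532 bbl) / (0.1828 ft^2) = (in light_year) 1.516e-16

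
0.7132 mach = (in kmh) 874.2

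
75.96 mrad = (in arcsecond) 1.567e+04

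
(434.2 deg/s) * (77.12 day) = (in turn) 8.037e+06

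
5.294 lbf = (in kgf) 2.401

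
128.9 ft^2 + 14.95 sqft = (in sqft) 143.8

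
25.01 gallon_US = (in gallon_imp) 20.83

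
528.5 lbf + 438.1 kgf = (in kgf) 677.8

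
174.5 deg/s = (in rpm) 29.08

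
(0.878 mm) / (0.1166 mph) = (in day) 1.95e-07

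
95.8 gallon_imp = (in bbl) 2.739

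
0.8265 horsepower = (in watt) 616.3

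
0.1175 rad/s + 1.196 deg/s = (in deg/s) 7.928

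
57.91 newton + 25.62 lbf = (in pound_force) 38.64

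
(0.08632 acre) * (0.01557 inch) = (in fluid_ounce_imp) 4862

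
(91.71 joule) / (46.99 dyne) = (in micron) 1.952e+11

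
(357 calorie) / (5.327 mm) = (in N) 2.804e+05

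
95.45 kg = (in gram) 9.545e+04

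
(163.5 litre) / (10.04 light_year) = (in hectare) 1.721e-22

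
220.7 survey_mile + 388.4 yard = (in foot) 1.166e+06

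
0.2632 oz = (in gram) 7.462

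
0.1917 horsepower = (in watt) 143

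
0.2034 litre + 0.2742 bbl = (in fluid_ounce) 1481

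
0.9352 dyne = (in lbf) 2.102e-06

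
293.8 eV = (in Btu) 4.462e-20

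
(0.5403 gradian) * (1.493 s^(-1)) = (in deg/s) 0.726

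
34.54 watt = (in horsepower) 0.04632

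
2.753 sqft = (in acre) 6.32e-05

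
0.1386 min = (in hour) 0.00231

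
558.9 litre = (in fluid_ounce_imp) 1.967e+04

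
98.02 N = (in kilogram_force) 9.995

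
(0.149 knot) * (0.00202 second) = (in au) 1.035e-15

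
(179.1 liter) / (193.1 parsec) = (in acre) 7.428e-24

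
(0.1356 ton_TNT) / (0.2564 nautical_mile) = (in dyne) 1.195e+11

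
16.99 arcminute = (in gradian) 0.3146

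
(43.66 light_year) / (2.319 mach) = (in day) 6.054e+09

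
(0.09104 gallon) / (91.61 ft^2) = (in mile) 2.516e-08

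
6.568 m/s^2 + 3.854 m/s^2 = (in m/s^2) 10.42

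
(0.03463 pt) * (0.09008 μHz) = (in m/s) 1.1e-12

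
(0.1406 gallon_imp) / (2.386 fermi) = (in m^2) 2.679e+11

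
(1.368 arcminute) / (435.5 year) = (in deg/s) 1.66e-12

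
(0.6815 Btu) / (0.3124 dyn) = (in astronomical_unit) 0.001539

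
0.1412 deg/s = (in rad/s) 0.002464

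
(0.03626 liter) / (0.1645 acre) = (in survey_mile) 3.384e-11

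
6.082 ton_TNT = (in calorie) 6.082e+09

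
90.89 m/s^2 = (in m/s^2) 90.89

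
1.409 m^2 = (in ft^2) 15.17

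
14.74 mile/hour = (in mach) 0.01935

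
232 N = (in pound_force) 52.16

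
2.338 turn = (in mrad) 1.469e+04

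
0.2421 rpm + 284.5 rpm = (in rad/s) 29.82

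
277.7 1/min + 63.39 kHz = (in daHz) 6339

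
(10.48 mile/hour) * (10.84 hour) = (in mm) 1.828e+08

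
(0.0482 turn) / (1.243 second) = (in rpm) 2.327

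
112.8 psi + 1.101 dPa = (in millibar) 7777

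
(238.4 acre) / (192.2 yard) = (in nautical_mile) 2.964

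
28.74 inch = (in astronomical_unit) 4.88e-12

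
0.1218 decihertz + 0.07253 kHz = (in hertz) 72.54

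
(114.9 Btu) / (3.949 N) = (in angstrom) 3.07e+14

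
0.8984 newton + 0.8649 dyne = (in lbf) 0.202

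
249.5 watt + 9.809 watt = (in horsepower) 0.3477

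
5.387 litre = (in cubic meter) 0.005387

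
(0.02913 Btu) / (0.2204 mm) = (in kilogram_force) 1.422e+04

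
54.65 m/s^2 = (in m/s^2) 54.65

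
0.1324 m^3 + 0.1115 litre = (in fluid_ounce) 4481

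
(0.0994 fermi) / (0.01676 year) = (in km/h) 6.77e-22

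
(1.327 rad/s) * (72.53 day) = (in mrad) 8.316e+09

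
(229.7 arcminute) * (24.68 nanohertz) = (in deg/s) 9.448e-08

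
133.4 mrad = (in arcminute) 458.6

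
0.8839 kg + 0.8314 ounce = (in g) 907.5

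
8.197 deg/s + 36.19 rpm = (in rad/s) 3.933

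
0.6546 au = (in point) 2.776e+14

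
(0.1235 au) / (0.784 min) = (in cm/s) 3.928e+10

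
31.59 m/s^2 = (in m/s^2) 31.59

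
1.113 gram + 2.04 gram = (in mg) 3153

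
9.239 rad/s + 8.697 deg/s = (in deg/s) 538.1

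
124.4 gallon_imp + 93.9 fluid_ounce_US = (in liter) 568.3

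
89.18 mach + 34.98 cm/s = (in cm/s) 3.037e+06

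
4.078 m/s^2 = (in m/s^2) 4.078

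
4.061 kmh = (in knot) 2.193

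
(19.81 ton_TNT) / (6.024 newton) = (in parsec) 4.459e-07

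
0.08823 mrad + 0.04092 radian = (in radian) 0.04101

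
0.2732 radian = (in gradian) 17.39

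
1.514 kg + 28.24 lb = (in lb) 31.58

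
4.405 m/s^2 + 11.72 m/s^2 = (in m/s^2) 16.12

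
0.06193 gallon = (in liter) 0.2344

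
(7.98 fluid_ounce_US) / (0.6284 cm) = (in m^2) 0.03756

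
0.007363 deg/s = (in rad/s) 0.0001285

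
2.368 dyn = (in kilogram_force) 2.415e-06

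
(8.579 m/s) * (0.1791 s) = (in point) 4355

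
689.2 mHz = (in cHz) 68.92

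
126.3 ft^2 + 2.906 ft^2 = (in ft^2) 129.2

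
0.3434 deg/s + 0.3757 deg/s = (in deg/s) 0.7191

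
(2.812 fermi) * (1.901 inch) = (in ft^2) 1.462e-15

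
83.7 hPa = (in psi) 1.214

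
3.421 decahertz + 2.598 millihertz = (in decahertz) 3.421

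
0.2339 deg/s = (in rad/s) 0.004082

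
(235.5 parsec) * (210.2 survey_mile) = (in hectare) 2.458e+20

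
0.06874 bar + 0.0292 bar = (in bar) 0.09794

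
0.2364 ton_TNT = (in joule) 9.891e+08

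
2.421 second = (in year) 7.677e-08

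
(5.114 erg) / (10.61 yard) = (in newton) 5.271e-08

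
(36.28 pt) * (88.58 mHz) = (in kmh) 0.004081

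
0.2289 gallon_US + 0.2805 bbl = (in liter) 45.46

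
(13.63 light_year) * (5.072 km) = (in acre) 1.616e+17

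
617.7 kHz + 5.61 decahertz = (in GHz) 0.0006178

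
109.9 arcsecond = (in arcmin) 1.832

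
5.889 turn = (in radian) 37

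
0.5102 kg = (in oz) 18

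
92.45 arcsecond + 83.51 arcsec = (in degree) 0.04888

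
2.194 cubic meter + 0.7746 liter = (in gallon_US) 579.8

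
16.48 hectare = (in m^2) 1.648e+05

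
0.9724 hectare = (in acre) 2.403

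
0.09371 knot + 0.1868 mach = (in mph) 142.4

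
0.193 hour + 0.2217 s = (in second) 695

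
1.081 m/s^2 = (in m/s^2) 1.081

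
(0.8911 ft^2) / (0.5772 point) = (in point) 1.152e+06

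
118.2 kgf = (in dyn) 1.159e+08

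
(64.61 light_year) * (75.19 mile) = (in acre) 1.828e+19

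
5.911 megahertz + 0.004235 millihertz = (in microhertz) 5.911e+12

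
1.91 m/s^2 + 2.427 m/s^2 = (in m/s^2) 4.337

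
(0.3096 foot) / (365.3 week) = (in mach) 1.254e-12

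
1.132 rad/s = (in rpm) 10.81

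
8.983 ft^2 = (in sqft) 8.983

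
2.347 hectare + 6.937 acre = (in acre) 12.74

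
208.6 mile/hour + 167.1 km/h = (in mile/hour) 312.4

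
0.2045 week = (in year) 0.003922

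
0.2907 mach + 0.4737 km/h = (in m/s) 99.11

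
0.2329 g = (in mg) 232.9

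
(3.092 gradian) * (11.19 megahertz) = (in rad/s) 5.435e+05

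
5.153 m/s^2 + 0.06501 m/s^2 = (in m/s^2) 5.218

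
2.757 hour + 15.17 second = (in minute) 165.7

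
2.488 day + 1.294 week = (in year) 0.03163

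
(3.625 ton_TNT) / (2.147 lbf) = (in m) 1.588e+09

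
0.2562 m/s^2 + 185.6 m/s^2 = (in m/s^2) 185.9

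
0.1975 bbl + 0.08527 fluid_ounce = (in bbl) 0.1975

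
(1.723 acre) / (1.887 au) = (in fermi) 2.47e+07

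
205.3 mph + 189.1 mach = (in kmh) 2.321e+05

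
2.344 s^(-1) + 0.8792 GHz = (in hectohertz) 8.792e+06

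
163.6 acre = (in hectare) 66.21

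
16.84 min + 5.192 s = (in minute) 16.93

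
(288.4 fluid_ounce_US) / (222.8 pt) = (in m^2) 0.1085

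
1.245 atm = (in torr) 946.2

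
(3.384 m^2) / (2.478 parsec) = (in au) 2.958e-28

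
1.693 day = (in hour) 40.63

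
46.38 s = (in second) 46.38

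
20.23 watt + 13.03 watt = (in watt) 33.26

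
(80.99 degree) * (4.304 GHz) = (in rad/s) 6.084e+09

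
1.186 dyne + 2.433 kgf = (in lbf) 5.364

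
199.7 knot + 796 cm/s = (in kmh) 398.5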